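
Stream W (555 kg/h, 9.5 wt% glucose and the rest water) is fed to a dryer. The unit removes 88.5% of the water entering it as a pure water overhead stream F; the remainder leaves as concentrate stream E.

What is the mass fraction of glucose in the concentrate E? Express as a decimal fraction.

glucose is not removed: 555×0.095 = 52.725 kg/h of glucose enters E.
water entering = 555×0.905 = 502.28 kg/h; overhead removed = 0.885×502.28 = 444.51 kg/h.
Concentrate = 555 − 444.51 = 110.49 kg/h.
Mass fraction = 52.725/110.49 = 0.477.

0.477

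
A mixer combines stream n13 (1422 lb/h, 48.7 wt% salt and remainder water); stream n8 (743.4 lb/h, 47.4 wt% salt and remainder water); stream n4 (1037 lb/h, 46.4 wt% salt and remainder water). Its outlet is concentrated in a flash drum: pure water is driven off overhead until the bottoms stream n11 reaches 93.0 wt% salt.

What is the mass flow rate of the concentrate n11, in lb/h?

salt entering = 1422×0.487 + 743.4×0.474 + 1037×0.464 = 1526.1 lb/h.
All salt reports to n11, so n11 = 1526.1/0.930 = 1640.9 lb/h.

1641 lb/h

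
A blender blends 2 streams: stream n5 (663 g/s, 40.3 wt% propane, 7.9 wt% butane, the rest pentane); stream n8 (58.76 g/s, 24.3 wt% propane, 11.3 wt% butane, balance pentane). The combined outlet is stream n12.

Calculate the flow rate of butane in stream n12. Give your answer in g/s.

butane out = butane in = 663×0.079 + 58.76×0.113 = 59.017 g/s.

59.02 g/s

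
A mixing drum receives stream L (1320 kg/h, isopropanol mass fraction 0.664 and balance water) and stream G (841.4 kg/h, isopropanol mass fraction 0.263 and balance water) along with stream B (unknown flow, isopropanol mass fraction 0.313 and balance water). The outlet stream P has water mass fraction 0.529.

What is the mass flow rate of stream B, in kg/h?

Let B be the unknown flow. Total out = 2161.4 + B.
water balance: 1063.6 + 0.687·B = 0.529·(2161.4 + B)
(0.687 − 0.529)·B = 0.529×2161.4 − 1063.6 = 79.749
B = 79.749 / 0.158 = 504.74 kg/h

504.7 kg/h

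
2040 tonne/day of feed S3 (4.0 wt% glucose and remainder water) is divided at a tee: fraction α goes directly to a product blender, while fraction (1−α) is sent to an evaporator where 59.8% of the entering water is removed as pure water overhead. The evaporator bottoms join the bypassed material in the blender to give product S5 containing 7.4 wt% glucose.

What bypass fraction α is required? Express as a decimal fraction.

All 2040×0.040 = 81.6 tonne/day of glucose reaches S5, so S5 = 81.6/0.074 = 1102.7 tonne/day and vapour = 937.3 tonne/day.
The evaporator receives (1−α)·2040 of feed at 0.960 water and removes 0.598 of that water:
0.598×0.960×(1−α)×2040 = 937.3
(1−α) = 937.3/1171.1 = 0.8003;  α = 0.1997.

0.200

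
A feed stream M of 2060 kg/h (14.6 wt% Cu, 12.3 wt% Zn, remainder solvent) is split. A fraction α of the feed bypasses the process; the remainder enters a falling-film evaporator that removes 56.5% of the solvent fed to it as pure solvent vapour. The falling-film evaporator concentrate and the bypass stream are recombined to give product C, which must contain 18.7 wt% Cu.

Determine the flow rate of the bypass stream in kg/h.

All 2060×0.146 = 300.76 kg/h of Cu reaches C, so C = 300.76/0.187 = 1608.3 kg/h and vapour = 451.66 kg/h.
The evaporator receives (1−α)·2060 of feed at 0.731 solvent and removes 0.565 of that solvent:
0.565×0.731×(1−α)×2060 = 451.66
(1−α) = 451.66/850.81 = 0.5309;  α = 0.4691.
Bypass flow = 0.4691×2060 = 966.44 kg/h.

966.4 kg/h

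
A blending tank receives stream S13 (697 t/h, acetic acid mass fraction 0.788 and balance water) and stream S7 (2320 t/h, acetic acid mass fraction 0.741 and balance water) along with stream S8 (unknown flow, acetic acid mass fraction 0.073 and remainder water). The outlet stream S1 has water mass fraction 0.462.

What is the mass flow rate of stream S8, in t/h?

1388 t/h

Let S8 be the unknown flow. Total out = 3017 + S8.
water balance: 748.64 + 0.927·S8 = 0.462·(3017 + S8)
(0.927 − 0.462)·S8 = 0.462×3017 − 748.64 = 645.21
S8 = 645.21 / 0.465 = 1387.5 t/h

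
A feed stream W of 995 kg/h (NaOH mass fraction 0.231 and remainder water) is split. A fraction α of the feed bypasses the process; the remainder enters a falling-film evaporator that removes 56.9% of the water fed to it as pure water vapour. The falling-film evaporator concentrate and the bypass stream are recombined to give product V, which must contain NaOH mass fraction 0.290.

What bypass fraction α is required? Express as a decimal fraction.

0.535

All 995×0.231 = 229.84 kg/h of NaOH reaches V, so V = 229.84/0.290 = 792.57 kg/h and vapour = 202.43 kg/h.
The evaporator receives (1−α)·995 of feed at 0.769 water and removes 0.569 of that water:
0.569×0.769×(1−α)×995 = 202.43
(1−α) = 202.43/435.37 = 0.4650;  α = 0.5350.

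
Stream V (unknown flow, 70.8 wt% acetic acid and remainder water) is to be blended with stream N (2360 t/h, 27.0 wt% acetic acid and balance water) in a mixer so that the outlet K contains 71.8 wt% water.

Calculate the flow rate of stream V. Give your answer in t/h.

66.48 t/h

Let V be the unknown flow. Total out = 2360 + V.
water balance: 1722.8 + 0.292·V = 0.718·(2360 + V)
(0.292 − 0.718)·V = 0.718×2360 − 1722.8 = -28.32
V = -28.32 / -0.426 = 66.479 t/h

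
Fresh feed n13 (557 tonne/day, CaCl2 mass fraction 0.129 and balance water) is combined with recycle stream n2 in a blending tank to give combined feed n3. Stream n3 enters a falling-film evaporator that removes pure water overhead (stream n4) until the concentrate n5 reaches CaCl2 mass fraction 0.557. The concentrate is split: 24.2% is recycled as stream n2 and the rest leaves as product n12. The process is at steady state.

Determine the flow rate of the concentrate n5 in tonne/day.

170.2 tonne/day

Overall CaCl2 balance (none leaves overhead): CaCl2 in fresh feed = CaCl2 in product, i.e. 557×0.129 = (1−0.242)·n5·0.557.
n5 = 71.853/(0.557×0.758) = 170.18 tonne/day.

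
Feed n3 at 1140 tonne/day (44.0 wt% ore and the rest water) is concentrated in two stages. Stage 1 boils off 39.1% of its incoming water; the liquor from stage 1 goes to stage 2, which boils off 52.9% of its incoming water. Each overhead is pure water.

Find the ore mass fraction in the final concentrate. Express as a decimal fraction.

0.733

water in feed = 1140×0.560 = 638.4 tonne/day.
After stage 1: water left = (1−0.391)×638.4 = 388.79; stream total = 890.39 tonne/day.
After stage 2: water left = (1−0.529)×388.79 = 183.12; final concentrate = 684.72 tonne/day.
ore fraction = 501.6/684.72 = 0.733.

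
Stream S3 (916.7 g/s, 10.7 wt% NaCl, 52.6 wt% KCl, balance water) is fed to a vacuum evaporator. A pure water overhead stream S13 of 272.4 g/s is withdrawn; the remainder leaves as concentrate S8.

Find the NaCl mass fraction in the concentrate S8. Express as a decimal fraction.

NaCl is not removed: 916.7×0.107 = 98.087 g/s of NaCl enters S8.
Concentrate = 916.7 − 272.4 = 644.3 g/s.
Mass fraction = 98.087/644.3 = 0.152.

0.152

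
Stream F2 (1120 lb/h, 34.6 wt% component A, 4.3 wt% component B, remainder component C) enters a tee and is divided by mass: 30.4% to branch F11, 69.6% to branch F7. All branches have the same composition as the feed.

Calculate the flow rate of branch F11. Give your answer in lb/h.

340.5 lb/h

Branch F11 flow = 0.304×1120 = 340.48 lb/h.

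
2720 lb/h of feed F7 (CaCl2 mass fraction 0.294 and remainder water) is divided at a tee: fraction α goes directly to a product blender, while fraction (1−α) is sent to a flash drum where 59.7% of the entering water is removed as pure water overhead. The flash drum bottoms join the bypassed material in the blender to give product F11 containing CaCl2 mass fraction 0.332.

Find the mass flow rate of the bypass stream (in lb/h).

1981 lb/h

All 2720×0.294 = 799.68 lb/h of CaCl2 reaches F11, so F11 = 799.68/0.332 = 2408.7 lb/h and vapour = 311.33 lb/h.
The evaporator receives (1−α)·2720 of feed at 0.706 water and removes 0.597 of that water:
0.597×0.706×(1−α)×2720 = 311.33
(1−α) = 311.33/1146.4 = 0.2716;  α = 0.7284.
Bypass flow = 0.7284×2720 = 1981.4 lb/h.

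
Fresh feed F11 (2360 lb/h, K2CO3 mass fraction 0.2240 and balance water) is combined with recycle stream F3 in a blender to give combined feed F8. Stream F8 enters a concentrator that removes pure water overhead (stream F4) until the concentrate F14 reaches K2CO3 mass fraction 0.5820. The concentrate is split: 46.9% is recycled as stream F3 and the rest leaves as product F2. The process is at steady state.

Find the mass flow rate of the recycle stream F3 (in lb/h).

Overall K2CO3 balance (none leaves overhead): K2CO3 in fresh feed = K2CO3 in product, i.e. 2360×0.224 = (1−0.469)·F14·0.582.
F14 = 528.64/(0.582×0.531) = 1710.6 lb/h.
Recycle F3 = 0.469×1710.6 = 802.26 lb/h.

802.3 lb/h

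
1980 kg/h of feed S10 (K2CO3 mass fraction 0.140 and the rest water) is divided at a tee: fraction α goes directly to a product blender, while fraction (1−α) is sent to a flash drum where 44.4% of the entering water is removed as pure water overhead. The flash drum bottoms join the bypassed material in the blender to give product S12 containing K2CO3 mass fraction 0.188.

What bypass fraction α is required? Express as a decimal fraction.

All 1980×0.140 = 277.2 kg/h of K2CO3 reaches S12, so S12 = 277.2/0.188 = 1474.5 kg/h and vapour = 505.53 kg/h.
The evaporator receives (1−α)·1980 of feed at 0.860 water and removes 0.444 of that water:
0.444×0.860×(1−α)×1980 = 505.53
(1−α) = 505.53/756.04 = 0.6687;  α = 0.3313.

0.331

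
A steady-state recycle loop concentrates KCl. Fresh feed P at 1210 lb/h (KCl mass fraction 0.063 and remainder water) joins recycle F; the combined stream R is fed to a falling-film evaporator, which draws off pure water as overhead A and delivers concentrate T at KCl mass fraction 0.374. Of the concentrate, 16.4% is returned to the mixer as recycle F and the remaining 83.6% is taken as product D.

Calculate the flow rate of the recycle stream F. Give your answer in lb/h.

39.98 lb/h

Overall KCl balance (none leaves overhead): KCl in fresh feed = KCl in product, i.e. 1210×0.063 = (1−0.164)·T·0.374.
T = 76.23/(0.374×0.836) = 243.81 lb/h.
Recycle F = 0.164×243.81 = 39.985 lb/h.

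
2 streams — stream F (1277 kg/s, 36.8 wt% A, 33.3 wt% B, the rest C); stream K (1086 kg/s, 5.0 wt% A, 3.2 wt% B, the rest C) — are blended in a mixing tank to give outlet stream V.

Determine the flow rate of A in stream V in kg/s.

524.2 kg/s

A out = A in = 1277×0.368 + 1086×0.050 = 524.24 kg/s.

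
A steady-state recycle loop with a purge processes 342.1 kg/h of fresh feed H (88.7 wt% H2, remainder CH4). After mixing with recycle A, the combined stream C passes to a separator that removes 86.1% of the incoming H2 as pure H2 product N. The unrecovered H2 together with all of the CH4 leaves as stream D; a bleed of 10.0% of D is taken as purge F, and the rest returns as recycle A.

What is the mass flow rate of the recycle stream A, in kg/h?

CH4 enters only via H and leaves only via the purge: 342.1×0.113 = 0.100×(CH4 in D), and the separator passes all CH4, so CH4 in C = CH4 in D = 386.57 kg/h.
H2 in C: m_A = 342.1×0.887 + (1−0.100)·(1−0.861)·m_A, so m_A = 303.44/0.8749 = 346.83 kg/h.
D = (1−0.861)×346.83 + 386.57 = 434.78 kg/h.
Recycle A = (1−0.100)×434.78 = 391.3 kg/h.

391.3 kg/h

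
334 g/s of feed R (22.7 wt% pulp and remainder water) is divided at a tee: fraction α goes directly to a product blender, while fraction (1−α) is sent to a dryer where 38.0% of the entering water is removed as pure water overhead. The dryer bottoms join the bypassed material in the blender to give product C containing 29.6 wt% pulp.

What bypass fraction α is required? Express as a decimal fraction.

All 334×0.227 = 75.818 g/s of pulp reaches C, so C = 75.818/0.296 = 256.14 g/s and vapour = 77.858 g/s.
The evaporator receives (1−α)·334 of feed at 0.773 water and removes 0.380 of that water:
0.380×0.773×(1−α)×334 = 77.858
(1−α) = 77.858/98.109 = 0.7936;  α = 0.2064.

0.206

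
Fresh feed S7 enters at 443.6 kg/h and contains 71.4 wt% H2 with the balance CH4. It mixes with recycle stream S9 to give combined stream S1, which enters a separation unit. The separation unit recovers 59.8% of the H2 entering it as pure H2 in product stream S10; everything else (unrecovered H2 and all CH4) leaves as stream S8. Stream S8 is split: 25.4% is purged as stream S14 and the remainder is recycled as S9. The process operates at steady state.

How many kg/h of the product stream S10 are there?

H2 in S1: m_A = 443.6×0.714 + (1−0.254)·(1−0.598)·m_A, so m_A = 316.73/0.7001 = 452.4 kg/h.
Product S10 = 0.598×452.4 = 270.54 kg/h.

270.5 kg/h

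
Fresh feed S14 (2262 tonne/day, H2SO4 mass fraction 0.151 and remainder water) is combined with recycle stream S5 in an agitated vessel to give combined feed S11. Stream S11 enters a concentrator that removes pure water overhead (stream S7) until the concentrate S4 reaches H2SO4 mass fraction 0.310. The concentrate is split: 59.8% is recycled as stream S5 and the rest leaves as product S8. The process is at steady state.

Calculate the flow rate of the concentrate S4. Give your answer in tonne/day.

2741 tonne/day

Overall H2SO4 balance (none leaves overhead): H2SO4 in fresh feed = H2SO4 in product, i.e. 2262×0.151 = (1−0.598)·S4·0.310.
S4 = 341.56/(0.310×0.402) = 2740.8 tonne/day.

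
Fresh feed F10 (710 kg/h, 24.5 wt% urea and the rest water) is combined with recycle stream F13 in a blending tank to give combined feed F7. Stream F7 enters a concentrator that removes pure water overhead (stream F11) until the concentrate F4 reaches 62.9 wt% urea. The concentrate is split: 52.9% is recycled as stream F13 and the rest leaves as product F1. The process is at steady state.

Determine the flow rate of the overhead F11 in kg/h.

Overall urea balance (none leaves overhead): urea in fresh feed = urea in product, i.e. 710×0.245 = (1−0.529)·F4·0.629.
F4 = 173.95/(0.629×0.471) = 587.16 kg/h.
Recycle F13 = 0.529×587.16 = 310.61 kg/h.
Combined feed F7 = 710 + 310.61 = 1020.6 kg/h.
Overhead F11 = F7 − F4 = 1020.6 − 587.16 = 433.45 kg/h.

433.4 kg/h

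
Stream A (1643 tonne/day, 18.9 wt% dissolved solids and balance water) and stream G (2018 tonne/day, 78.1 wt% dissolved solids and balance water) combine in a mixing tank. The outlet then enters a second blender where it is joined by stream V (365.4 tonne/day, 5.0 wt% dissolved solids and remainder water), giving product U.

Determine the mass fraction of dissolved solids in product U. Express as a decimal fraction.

0.473

Overall, product flow = 4026.4 tonne/day.
dissolved solids in = 1643×0.189 + 2018×0.781 + 365.4×0.050 = 1904.9 tonne/day.
dissolved solids fraction in U = 0.473.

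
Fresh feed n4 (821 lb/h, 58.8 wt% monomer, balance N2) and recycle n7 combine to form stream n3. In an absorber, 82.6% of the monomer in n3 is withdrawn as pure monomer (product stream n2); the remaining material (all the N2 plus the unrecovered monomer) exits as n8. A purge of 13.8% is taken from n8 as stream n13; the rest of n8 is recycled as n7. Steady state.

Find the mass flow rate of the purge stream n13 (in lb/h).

N2 enters only via n4 and leaves only via the purge: 821×0.412 = 0.138×(N2 in n8), and the absorber passes all N2, so N2 in n3 = N2 in n8 = 2451.1 lb/h.
monomer in n3: m_A = 821×0.588 + (1−0.138)·(1−0.826)·m_A, so m_A = 482.75/0.8500 = 567.93 lb/h.
n8 = (1−0.826)×567.93 + 2451.1 = 2549.9 lb/h.
Purge n13 = 0.138×2549.9 = 351.89 lb/h.

351.9 lb/h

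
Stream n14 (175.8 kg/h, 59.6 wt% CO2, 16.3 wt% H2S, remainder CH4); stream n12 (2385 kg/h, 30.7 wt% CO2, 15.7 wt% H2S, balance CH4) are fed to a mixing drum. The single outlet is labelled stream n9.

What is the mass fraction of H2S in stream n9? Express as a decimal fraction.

0.1574

Total flow out = 175.8 + 2385 = 2560.8 kg/h.
H2S in = 175.8×0.163 + 2385×0.157 = 403.1 kg/h.
H2S mass fraction in n9 = 403.1/2560.8 = 0.1574.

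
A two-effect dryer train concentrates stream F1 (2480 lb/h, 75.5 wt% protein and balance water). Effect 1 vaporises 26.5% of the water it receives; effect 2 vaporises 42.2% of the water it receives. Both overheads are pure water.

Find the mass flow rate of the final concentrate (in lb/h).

water in feed = 2480×0.245 = 607.6 lb/h.
After stage 1: water left = (1−0.265)×607.6 = 446.59; stream total = 2319 lb/h.
After stage 2: water left = (1−0.422)×446.59 = 258.13; final concentrate = 2130.5 lb/h.

2131 lb/h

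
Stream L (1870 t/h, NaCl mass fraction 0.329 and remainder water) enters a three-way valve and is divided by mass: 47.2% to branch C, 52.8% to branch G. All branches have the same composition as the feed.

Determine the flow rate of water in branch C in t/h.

592.3 t/h

Branch C total = 0.472×1870 = 882.64 t/h.
water in C = 0.671×882.64 = 592.25 t/h.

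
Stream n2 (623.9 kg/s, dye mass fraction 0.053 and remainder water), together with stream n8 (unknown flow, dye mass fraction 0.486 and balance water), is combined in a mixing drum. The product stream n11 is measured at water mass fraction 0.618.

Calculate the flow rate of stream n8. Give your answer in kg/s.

1974 kg/s

Let n8 be the unknown flow. Total out = 623.9 + n8.
water balance: 590.83 + 0.514·n8 = 0.618·(623.9 + n8)
(0.514 − 0.618)·n8 = 0.618×623.9 − 590.83 = -205.26
n8 = -205.26 / -0.104 = 1973.7 kg/s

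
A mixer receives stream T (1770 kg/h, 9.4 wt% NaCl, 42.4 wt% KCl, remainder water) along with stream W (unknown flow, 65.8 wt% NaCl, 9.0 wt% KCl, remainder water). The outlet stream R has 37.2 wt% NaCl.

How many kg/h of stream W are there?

Let W be the unknown flow. Total out = 1770 + W.
NaCl balance: 166.38 + 0.658·W = 0.372·(1770 + W)
(0.658 − 0.372)·W = 0.372×1770 − 166.38 = 492.06
W = 492.06 / 0.286 = 1720.5 kg/h

1720 kg/h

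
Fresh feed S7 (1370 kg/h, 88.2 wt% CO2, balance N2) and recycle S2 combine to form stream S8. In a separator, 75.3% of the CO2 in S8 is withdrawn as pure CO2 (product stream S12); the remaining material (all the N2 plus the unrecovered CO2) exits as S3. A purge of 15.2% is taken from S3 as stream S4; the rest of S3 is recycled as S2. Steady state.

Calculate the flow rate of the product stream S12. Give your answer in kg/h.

CO2 in S8: m_A = 1370×0.882 + (1−0.152)·(1−0.753)·m_A, so m_A = 1208.3/0.7905 = 1528.5 kg/h.
Product S12 = 0.753×1528.5 = 1151 kg/h.

1151 kg/h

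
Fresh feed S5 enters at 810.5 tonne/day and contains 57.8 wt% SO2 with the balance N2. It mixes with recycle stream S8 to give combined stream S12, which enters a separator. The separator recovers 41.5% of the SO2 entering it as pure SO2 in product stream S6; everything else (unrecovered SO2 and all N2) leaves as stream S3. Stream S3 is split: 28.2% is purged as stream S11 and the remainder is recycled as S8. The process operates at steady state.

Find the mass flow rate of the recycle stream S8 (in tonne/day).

N2 enters only via S5 and leaves only via the purge: 810.5×0.422 = 0.282×(N2 in S3), and the separator passes all N2, so N2 in S12 = N2 in S3 = 1212.9 tonne/day.
SO2 in S12: m_A = 810.5×0.578 + (1−0.282)·(1−0.415)·m_A, so m_A = 468.47/0.5800 = 807.75 tonne/day.
S3 = (1−0.415)×807.75 + 1212.9 = 1685.4 tonne/day.
Recycle S8 = (1−0.282)×1685.4 = 1210.1 tonne/day.

1210 tonne/day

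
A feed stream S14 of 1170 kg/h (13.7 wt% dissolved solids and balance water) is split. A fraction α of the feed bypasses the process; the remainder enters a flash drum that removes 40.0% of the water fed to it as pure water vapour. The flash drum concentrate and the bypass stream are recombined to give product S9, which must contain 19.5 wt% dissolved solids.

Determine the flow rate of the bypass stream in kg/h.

161.9 kg/h

All 1170×0.137 = 160.29 kg/h of dissolved solids reaches S9, so S9 = 160.29/0.195 = 822 kg/h and vapour = 348 kg/h.
The evaporator receives (1−α)·1170 of feed at 0.863 water and removes 0.400 of that water:
0.400×0.863×(1−α)×1170 = 348
(1−α) = 348/403.88 = 0.8616;  α = 0.1384.
Bypass flow = 0.1384×1170 = 161.89 kg/h.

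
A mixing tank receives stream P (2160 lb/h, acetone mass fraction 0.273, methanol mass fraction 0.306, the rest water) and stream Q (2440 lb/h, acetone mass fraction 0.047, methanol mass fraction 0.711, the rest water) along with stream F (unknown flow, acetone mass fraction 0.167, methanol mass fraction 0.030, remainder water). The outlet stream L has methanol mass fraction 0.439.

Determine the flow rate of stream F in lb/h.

920.3 lb/h

Let F be the unknown flow. Total out = 4600 + F.
methanol balance: 2395.8 + 0.030·F = 0.439·(4600 + F)
(0.030 − 0.439)·F = 0.439×4600 − 2395.8 = -376.4
F = -376.4 / -0.409 = 920.29 lb/h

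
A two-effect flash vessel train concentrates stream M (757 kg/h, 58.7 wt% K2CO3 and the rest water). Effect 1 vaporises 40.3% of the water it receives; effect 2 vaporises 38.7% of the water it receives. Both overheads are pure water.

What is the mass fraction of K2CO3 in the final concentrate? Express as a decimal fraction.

0.795

water in feed = 757×0.413 = 312.64 kg/h.
After stage 1: water left = (1−0.403)×312.64 = 186.65; stream total = 631.01 kg/h.
After stage 2: water left = (1−0.387)×186.65 = 114.41; final concentrate = 558.77 kg/h.
K2CO3 fraction = 444.36/558.77 = 0.795.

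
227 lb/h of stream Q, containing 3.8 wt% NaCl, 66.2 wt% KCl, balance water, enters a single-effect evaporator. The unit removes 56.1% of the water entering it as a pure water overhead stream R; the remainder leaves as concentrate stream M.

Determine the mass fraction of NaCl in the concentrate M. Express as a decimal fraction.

NaCl is not removed: 227×0.038 = 8.626 lb/h of NaCl enters M.
water entering = 227×0.300 = 68.1 lb/h; overhead removed = 0.561×68.1 = 38.204 lb/h.
Concentrate = 227 − 38.204 = 188.8 lb/h.
Mass fraction = 8.626/188.8 = 0.046.

0.046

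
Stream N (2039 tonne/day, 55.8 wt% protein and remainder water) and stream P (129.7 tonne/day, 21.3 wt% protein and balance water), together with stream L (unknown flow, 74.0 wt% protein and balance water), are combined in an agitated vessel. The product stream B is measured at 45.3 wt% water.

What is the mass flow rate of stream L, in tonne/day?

Let L be the unknown flow. Total out = 2168.7 + L.
water balance: 1003.3 + 0.260·L = 0.453·(2168.7 + L)
(0.260 − 0.453)·L = 0.453×2168.7 − 1003.3 = -20.891
L = -20.891 / -0.193 = 108.24 tonne/day

108.2 tonne/day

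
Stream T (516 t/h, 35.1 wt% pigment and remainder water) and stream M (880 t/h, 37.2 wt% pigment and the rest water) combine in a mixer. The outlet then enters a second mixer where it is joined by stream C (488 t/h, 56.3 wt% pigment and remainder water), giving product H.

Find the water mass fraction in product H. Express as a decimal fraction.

Overall, product flow = 1884 t/h.
water in = 516×0.649 + 880×0.628 + 488×0.437 = 1100.8 t/h.
water fraction in H = 0.5843.

0.5843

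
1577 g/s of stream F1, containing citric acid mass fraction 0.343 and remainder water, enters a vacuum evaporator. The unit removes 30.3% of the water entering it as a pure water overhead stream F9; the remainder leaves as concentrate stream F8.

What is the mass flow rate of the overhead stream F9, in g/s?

313.9 g/s

water entering = 1577×0.657 = 1036.1 g/s; overhead removed = 0.303×1036.1 = 313.93 g/s.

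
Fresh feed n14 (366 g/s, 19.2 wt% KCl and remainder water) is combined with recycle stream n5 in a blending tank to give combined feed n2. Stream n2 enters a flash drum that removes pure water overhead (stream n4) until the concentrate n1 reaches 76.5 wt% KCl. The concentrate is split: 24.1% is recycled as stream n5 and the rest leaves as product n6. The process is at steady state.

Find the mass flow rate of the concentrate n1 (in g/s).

121 g/s

Overall KCl balance (none leaves overhead): KCl in fresh feed = KCl in product, i.e. 366×0.192 = (1−0.241)·n1·0.765.
n1 = 70.272/(0.765×0.759) = 121.03 g/s.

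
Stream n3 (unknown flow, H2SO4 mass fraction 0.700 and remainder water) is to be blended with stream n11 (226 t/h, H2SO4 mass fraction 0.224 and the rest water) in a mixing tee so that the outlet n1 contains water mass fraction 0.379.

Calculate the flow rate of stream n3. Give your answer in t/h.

Let n3 be the unknown flow. Total out = 226 + n3.
water balance: 175.38 + 0.300·n3 = 0.379·(226 + n3)
(0.300 − 0.379)·n3 = 0.379×226 − 175.38 = -89.722
n3 = -89.722 / -0.079 = 1135.7 t/h

1136 t/h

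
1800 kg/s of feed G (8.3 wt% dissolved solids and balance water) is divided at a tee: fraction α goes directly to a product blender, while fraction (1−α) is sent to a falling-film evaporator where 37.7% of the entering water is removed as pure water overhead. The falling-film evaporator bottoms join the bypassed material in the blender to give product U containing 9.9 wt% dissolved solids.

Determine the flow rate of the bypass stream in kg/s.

All 1800×0.083 = 149.4 kg/s of dissolved solids reaches U, so U = 149.4/0.099 = 1509.1 kg/s and vapour = 290.91 kg/s.
The evaporator receives (1−α)·1800 of feed at 0.917 water and removes 0.377 of that water:
0.377×0.917×(1−α)×1800 = 290.91
(1−α) = 290.91/622.28 = 0.4675;  α = 0.5325.
Bypass flow = 0.5325×1800 = 958.51 kg/s.

958.5 kg/s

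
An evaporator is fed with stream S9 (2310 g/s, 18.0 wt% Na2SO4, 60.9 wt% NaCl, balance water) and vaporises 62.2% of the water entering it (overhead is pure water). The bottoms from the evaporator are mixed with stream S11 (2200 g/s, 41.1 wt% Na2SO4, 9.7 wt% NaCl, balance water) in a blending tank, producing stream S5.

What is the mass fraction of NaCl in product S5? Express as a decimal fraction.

Vapour removed = 0.622×0.211×2310 = 303.17 g/s; concentrate = 2006.8 g/s.
NaCl reaching the mixer = 1406.8 (from concentrate) + 2200×0.097 = 1620.2 g/s.
Product flow = 2006.8 + 2200 = 4206.8 g/s; NaCl fraction = 0.3851.

0.3851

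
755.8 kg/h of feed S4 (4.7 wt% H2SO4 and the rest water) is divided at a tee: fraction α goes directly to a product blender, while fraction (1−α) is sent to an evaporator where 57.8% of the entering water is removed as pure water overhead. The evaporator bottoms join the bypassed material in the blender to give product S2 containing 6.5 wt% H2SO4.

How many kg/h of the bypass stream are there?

All 755.8×0.047 = 35.523 kg/h of H2SO4 reaches S2, so S2 = 35.523/0.065 = 546.5 kg/h and vapour = 209.3 kg/h.
The evaporator receives (1−α)·755.8 of feed at 0.953 water and removes 0.578 of that water:
0.578×0.953×(1−α)×755.8 = 209.3
(1−α) = 209.3/416.32 = 0.5027;  α = 0.4973.
Bypass flow = 0.4973×755.8 = 375.83 kg/h.

375.8 kg/h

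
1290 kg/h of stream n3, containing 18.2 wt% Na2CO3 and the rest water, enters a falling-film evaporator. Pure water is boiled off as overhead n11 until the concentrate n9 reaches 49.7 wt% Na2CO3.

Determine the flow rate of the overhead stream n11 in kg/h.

Na2CO3 is conserved: 1290×0.182 = 234.78 kg/h all reports to the concentrate.
Concentrate = 234.78/(target fraction) = 472.39 kg/h.
Overhead = 1290 − 472.39 = 817.61 kg/h.

817.6 kg/h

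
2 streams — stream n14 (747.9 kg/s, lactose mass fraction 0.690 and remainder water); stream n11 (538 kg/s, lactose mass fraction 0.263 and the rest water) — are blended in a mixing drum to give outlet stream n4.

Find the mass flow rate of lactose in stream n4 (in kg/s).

lactose out = lactose in = 747.9×0.690 + 538×0.263 = 657.54 kg/s.

657.5 kg/s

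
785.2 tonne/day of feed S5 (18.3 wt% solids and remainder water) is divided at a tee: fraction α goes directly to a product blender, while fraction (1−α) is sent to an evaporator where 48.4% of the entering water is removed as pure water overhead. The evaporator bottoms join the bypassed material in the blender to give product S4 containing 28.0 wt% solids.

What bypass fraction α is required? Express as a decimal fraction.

All 785.2×0.183 = 143.69 tonne/day of solids reaches S4, so S4 = 143.69/0.280 = 513.18 tonne/day and vapour = 272.02 tonne/day.
The evaporator receives (1−α)·785.2 of feed at 0.817 water and removes 0.484 of that water:
0.484×0.817×(1−α)×785.2 = 272.02
(1−α) = 272.02/310.49 = 0.8761;  α = 0.1239.

0.124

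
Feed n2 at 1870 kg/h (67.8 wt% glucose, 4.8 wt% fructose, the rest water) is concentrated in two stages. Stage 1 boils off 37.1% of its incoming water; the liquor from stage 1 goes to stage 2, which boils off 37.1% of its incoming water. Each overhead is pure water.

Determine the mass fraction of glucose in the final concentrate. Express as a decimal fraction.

0.813

water in feed = 1870×0.274 = 512.38 kg/h.
After stage 1: water left = (1−0.371)×512.38 = 322.29; stream total = 1679.9 kg/h.
After stage 2: water left = (1−0.371)×322.29 = 202.72; final concentrate = 1560.3 kg/h.
glucose fraction = 1267.9/1560.3 = 0.813.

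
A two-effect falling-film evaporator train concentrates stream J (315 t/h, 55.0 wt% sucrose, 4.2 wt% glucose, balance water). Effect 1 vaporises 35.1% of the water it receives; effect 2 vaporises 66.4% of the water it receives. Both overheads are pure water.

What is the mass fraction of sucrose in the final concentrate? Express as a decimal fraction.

0.808

water in feed = 315×0.408 = 128.52 t/h.
After stage 1: water left = (1−0.351)×128.52 = 83.409; stream total = 269.89 t/h.
After stage 2: water left = (1−0.664)×83.409 = 28.026; final concentrate = 214.51 t/h.
sucrose fraction = 173.25/214.51 = 0.808.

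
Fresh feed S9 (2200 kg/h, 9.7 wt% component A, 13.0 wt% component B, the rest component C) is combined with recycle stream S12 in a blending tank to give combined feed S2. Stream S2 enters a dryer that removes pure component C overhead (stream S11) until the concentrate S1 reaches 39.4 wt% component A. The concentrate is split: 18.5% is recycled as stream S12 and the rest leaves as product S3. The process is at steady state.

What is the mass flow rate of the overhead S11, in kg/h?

1658 kg/h

Overall component A balance (none leaves overhead): component A in fresh feed = component A in product, i.e. 2200×0.097 = (1−0.185)·S1·0.394.
S1 = 213.4/(0.394×0.815) = 664.57 kg/h.
Recycle S12 = 0.185×664.57 = 122.95 kg/h.
Combined feed S2 = 2200 + 122.95 = 2322.9 kg/h.
Overhead S11 = S2 − S1 = 2322.9 − 664.57 = 1658.4 kg/h.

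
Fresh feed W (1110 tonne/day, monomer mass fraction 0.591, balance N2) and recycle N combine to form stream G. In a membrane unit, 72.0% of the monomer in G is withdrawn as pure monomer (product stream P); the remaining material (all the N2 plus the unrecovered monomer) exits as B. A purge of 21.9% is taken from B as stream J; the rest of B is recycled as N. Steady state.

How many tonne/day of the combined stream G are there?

N2 enters only via W and leaves only via the purge: 1110×0.409 = 0.219×(N2 in B), and the membrane unit passes all N2, so N2 in G = N2 in B = 2073 tonne/day.
monomer in G: m_A = 1110×0.591 + (1−0.219)·(1−0.720)·m_A, so m_A = 656.01/0.7813 = 839.62 tonne/day.
G = 839.62 + 2073 = 2912.6 tonne/day.

2913 tonne/day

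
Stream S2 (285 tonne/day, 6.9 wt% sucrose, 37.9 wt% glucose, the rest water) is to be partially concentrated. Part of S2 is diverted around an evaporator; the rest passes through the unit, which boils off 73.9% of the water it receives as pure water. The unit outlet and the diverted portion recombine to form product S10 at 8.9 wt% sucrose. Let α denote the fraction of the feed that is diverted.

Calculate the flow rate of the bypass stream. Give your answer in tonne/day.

128 tonne/day

All 285×0.069 = 19.665 tonne/day of sucrose reaches S10, so S10 = 19.665/0.089 = 220.96 tonne/day and vapour = 64.045 tonne/day.
The evaporator receives (1−α)·285 of feed at 0.552 water and removes 0.739 of that water:
0.739×0.552×(1−α)×285 = 64.045
(1−α) = 64.045/116.26 = 0.5509;  α = 0.4491.
Bypass flow = 0.4491×285 = 128 tonne/day.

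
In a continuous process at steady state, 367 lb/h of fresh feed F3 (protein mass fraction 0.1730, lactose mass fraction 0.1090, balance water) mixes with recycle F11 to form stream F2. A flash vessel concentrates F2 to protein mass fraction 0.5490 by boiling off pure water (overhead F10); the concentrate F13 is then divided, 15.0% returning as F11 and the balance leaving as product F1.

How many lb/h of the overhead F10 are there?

251.4 lb/h

Overall protein balance (none leaves overhead): protein in fresh feed = protein in product, i.e. 367×0.173 = (1−0.150)·F13·0.549.
F13 = 63.491/(0.549×0.850) = 136.06 lb/h.
Recycle F11 = 0.150×136.06 = 20.409 lb/h.
Combined feed F2 = 367 + 20.409 = 387.41 lb/h.
Overhead F10 = F2 − F13 = 387.41 − 136.06 = 251.35 lb/h.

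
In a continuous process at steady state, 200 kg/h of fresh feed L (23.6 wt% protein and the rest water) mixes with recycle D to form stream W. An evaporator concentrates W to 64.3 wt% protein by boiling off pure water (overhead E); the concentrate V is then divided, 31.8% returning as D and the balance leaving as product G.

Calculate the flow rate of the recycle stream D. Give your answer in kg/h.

Overall protein balance (none leaves overhead): protein in fresh feed = protein in product, i.e. 200×0.236 = (1−0.318)·V·0.643.
V = 47.2/(0.643×0.682) = 107.63 kg/h.
Recycle D = 0.318×107.63 = 34.227 kg/h.

34.23 kg/h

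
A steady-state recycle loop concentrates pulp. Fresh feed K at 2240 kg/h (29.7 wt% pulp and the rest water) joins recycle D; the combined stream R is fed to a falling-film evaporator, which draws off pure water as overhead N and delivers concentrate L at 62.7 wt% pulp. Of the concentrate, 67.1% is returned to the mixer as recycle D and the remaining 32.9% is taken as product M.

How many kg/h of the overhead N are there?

Overall pulp balance (none leaves overhead): pulp in fresh feed = pulp in product, i.e. 2240×0.297 = (1−0.671)·L·0.627.
L = 665.28/(0.627×0.329) = 3225.1 kg/h.
Recycle D = 0.671×3225.1 = 2164 kg/h.
Combined feed R = 2240 + 2164 = 4404 kg/h.
Overhead N = R − L = 4404 − 3225.1 = 1178.9 kg/h.

1179 kg/h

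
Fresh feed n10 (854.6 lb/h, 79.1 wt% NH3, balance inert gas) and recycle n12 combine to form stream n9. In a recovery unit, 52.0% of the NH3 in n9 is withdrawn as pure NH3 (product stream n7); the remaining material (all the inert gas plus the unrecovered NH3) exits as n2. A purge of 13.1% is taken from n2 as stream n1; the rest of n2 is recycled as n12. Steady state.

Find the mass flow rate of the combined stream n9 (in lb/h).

2523 lb/h

inert gas enters only via n10 and leaves only via the purge: 854.6×0.209 = 0.131×(inert gas in n2), and the recovery unit passes all inert gas, so inert gas in n9 = inert gas in n2 = 1363.4 lb/h.
NH3 in n9: m_A = 854.6×0.791 + (1−0.131)·(1−0.520)·m_A, so m_A = 675.99/0.5829 = 1159.7 lb/h.
n9 = 1159.7 + 1363.4 = 2523.2 lb/h.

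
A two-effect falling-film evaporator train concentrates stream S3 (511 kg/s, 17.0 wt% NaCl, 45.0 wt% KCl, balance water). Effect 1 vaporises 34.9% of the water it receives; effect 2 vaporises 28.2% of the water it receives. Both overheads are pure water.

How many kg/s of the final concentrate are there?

407.6 kg/s

water in feed = 511×0.380 = 194.18 kg/s.
After stage 1: water left = (1−0.349)×194.18 = 126.41; stream total = 443.23 kg/s.
After stage 2: water left = (1−0.282)×126.41 = 90.763; final concentrate = 407.58 kg/s.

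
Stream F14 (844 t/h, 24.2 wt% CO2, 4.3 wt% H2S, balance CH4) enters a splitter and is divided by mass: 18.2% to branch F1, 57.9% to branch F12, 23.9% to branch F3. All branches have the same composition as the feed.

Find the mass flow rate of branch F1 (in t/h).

153.6 t/h

Branch F1 flow = 0.182×844 = 153.61 t/h.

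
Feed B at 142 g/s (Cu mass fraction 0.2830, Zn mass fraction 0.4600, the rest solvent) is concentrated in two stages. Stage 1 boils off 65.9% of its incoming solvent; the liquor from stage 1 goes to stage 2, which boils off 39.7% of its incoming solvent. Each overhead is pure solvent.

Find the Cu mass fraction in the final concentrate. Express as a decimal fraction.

solvent in feed = 142×0.257 = 36.494 g/s.
After stage 1: solvent left = (1−0.659)×36.494 = 12.444; stream total = 117.95 g/s.
After stage 2: solvent left = (1−0.397)×12.444 = 7.504; final concentrate = 113.01 g/s.
Cu fraction = 40.186/113.01 = 0.3556.

0.3556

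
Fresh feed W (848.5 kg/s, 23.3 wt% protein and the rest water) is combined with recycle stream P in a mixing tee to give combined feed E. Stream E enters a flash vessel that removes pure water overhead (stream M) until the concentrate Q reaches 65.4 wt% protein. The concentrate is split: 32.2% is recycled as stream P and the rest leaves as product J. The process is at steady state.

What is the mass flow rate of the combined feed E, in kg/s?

992.1 kg/s

Overall protein balance (none leaves overhead): protein in fresh feed = protein in product, i.e. 848.5×0.233 = (1−0.322)·Q·0.654.
Q = 197.7/(0.654×0.678) = 445.86 kg/s.
Recycle P = 0.322×445.86 = 143.57 kg/s.
Combined feed E = 848.5 + 143.57 = 992.07 kg/s.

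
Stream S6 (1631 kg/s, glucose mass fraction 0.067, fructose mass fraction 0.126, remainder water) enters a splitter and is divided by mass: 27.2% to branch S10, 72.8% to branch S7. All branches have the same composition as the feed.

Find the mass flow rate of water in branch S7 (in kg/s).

Branch S7 total = 0.728×1631 = 1187.4 kg/s.
water in S7 = 0.807×1187.4 = 958.21 kg/s.

958.2 kg/s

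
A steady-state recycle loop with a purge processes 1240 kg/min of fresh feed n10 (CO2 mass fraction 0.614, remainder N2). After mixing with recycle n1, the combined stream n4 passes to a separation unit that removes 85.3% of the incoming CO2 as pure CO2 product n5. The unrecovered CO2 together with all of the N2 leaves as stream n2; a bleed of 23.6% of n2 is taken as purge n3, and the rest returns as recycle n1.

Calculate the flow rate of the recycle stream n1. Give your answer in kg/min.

N2 enters only via n10 and leaves only via the purge: 1240×0.386 = 0.236×(N2 in n2), and the separation unit passes all N2, so N2 in n4 = N2 in n2 = 2028.1 kg/min.
CO2 in n4: m_A = 1240×0.614 + (1−0.236)·(1−0.853)·m_A, so m_A = 761.36/0.8877 = 857.68 kg/min.
n2 = (1−0.853)×857.68 + 2028.1 = 2154.2 kg/min.
Recycle n1 = (1−0.236)×2154.2 = 1645.8 kg/min.

1646 kg/min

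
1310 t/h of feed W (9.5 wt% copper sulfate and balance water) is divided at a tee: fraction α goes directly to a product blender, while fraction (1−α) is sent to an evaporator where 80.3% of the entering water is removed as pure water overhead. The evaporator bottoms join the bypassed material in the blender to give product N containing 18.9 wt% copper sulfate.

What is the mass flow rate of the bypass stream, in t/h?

413.5 t/h

All 1310×0.095 = 124.45 t/h of copper sulfate reaches N, so N = 124.45/0.189 = 658.47 t/h and vapour = 651.53 t/h.
The evaporator receives (1−α)·1310 of feed at 0.905 water and removes 0.803 of that water:
0.803×0.905×(1−α)×1310 = 651.53
(1−α) = 651.53/952 = 0.6844;  α = 0.3156.
Bypass flow = 0.3156×1310 = 413.45 t/h.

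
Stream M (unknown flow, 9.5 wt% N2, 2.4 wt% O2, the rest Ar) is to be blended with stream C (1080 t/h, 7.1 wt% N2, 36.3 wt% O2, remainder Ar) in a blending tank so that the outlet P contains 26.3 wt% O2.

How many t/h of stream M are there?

Let M be the unknown flow. Total out = 1080 + M.
O2 balance: 392.04 + 0.024·M = 0.263·(1080 + M)
(0.024 − 0.263)·M = 0.263×1080 − 392.04 = -108
M = -108 / -0.239 = 451.88 t/h

451.9 t/h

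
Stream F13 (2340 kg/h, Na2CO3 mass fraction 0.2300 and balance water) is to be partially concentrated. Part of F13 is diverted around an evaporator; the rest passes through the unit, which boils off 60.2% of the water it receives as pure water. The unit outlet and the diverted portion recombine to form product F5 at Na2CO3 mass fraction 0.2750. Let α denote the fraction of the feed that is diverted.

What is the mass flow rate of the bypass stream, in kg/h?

All 2340×0.230 = 538.2 kg/h of Na2CO3 reaches F5, so F5 = 538.2/0.275 = 1957.1 kg/h and vapour = 382.91 kg/h.
The evaporator receives (1−α)·2340 of feed at 0.770 water and removes 0.602 of that water:
0.602×0.770×(1−α)×2340 = 382.91
(1−α) = 382.91/1084.7 = 0.3530;  α = 0.6470.
Bypass flow = 0.6470×2340 = 1513.9 kg/h.

1514 kg/h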